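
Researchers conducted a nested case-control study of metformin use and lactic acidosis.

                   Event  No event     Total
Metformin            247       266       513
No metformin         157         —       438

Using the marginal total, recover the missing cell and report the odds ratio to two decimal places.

The missing cell is in the unexposed row: 438 − 157 = 281.
So a = 247, b = 266, c = 157, d = 281.
OR = (a·d)/(b·c) = (247 × 281) / (266 × 157) = 69407 / 41762 = 1.66197

1.66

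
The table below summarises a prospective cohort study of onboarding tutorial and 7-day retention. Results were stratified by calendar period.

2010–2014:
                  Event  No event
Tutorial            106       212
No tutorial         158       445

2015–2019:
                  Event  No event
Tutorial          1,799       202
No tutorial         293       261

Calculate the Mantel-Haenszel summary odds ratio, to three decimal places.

3.947

OR_MH = Σ(aᵢdᵢ/nᵢ) / Σ(bᵢcᵢ/nᵢ), where nᵢ is the stratum total.
Stratum 1 (2010–2014): n = 921; a·d/n = 106·445/921 = 51.2161; b·c/n = 212·158/921 = 36.3692
Stratum 2 (2015–2019): n = 2555; a·d/n = 1799·261/2555 = 183.7726; b·c/n = 202·293/2555 = 23.1648
OR_MH = (51.2161 + 183.7726) / (36.3692 + 23.1648) = 234.9887 / 59.5339 = 3.94714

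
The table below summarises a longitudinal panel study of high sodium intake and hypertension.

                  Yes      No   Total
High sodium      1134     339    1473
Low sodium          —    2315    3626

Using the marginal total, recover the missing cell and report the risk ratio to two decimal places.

2.13

The missing cell is in the unexposed row: 3626 − 2315 = 1311.
So a = 1134, b = 339, c = 1311, d = 2315.
RR = [a/(a+b)] / [c/(c+d)] = (1134/1473) / (1311/3626) = 0.76986/0.36156 = 2.12929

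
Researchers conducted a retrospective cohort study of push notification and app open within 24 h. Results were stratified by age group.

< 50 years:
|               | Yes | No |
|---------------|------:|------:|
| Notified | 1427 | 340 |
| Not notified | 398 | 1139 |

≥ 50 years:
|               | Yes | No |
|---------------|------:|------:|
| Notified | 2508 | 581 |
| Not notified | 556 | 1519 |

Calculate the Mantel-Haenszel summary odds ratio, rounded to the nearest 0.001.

11.879

OR_MH = Σ(aᵢdᵢ/nᵢ) / Σ(bᵢcᵢ/nᵢ), where nᵢ is the stratum total.
Stratum 1 (< 50 years): n = 3304; a·d/n = 1427·1139/3304 = 491.9349; b·c/n = 340·398/3304 = 40.9564
Stratum 2 (≥ 50 years): n = 5164; a·d/n = 2508·1519/5164 = 737.7328; b·c/n = 581·556/5164 = 62.5554
OR_MH = (491.9349 + 737.7328) / (40.9564 + 62.5554) = 1229.6677 / 103.5118 = 11.87949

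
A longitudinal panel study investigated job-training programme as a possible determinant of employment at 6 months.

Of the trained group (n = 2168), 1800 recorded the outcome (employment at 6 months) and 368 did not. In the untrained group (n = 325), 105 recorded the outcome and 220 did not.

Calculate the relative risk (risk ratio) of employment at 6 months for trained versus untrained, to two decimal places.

From the description: a = 1800, b = 368, c = 105, d = 220.
Risk in exposed = 1800/2168 = 0.83026; risk in unexposed = 105/325 = 0.32308.
RR = 0.83026 / 0.32308 = 2.56985
The risk among the exposed is 2.57 times that among the unexposed.

2.57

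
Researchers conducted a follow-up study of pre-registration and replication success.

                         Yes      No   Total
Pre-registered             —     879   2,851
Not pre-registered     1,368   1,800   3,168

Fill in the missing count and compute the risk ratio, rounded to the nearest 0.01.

The missing cell is in the exposed row: 2851 − 879 = 1972.
So a = 1972, b = 879, c = 1368, d = 1800.
RR = [a/(a+b)] / [c/(c+d)] = (1972/2851) / (1368/3168) = 0.69169/0.43182 = 1.60180

1.60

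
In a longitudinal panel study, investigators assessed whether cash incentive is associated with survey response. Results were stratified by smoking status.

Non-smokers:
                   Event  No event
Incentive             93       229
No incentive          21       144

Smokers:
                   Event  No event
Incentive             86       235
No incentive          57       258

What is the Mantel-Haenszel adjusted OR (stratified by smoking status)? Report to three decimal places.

OR_MH = Σ(aᵢdᵢ/nᵢ) / Σ(bᵢcᵢ/nᵢ), where nᵢ is the stratum total.
Stratum 1 (Non-smokers): n = 487; a·d/n = 93·144/487 = 27.4990; b·c/n = 229·21/487 = 9.8747
Stratum 2 (Smokers): n = 636; a·d/n = 86·258/636 = 34.8868; b·c/n = 235·57/636 = 21.0613
OR_MH = (27.4990 + 34.8868) / (9.8747 + 21.0613) = 62.3858 / 30.9361 = 2.01660

2.017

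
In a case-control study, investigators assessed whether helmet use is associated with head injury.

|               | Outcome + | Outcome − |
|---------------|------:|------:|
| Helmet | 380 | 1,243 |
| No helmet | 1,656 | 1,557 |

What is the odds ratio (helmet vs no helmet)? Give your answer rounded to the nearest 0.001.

0.287

Cells: a = 380, b = 1243, c = 1656, d = 1557.
OR = (a·d)/(b·c) = (380 × 1557) / (1243 × 1656) = 591660 / 2058408 = 0.28744
Exposure is associated with lower odds of head injury (OR = 0.29 < 1).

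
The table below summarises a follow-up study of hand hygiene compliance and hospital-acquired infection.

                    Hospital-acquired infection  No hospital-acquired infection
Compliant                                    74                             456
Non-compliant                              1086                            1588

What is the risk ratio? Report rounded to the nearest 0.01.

Cells: a = 74, b = 456, c = 1086, d = 1588.
Risk in exposed = 74/530 = 0.13962; risk in unexposed = 1086/2674 = 0.40613.
RR = 0.13962 / 0.40613 = 0.34379
The risk is 66% lower among the exposed than among the unexposed.

0.34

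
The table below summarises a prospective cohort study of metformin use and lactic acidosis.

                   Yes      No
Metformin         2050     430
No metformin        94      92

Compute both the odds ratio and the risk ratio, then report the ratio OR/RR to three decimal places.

2.853

Cells: a = 2050, b = 430, c = 94, d = 92.
OR = (2050·92)/(430·94) = 188600/40420 = 4.66601
Risk in exposed = 2050/2480 = 0.82661; risk in unexposed = 94/186 = 0.50538; RR = 1.63564
OR/RR = 4.66601 / 1.63564 = 2.85271
The outcome is not rare, so the OR lies further from 1 than the RR.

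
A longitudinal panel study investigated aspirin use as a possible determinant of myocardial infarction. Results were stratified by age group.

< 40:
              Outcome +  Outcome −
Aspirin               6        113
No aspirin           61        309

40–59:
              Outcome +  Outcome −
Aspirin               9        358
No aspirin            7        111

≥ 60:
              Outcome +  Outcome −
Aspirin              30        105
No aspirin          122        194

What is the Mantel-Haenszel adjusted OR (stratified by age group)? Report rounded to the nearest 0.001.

OR_MH = Σ(aᵢdᵢ/nᵢ) / Σ(bᵢcᵢ/nᵢ), where nᵢ is the stratum total.
Stratum 1 (< 40): n = 489; a·d/n = 6·309/489 = 3.7914; b·c/n = 113·61/489 = 14.0961
Stratum 2 (40–59): n = 485; a·d/n = 9·111/485 = 2.0598; b·c/n = 358·7/485 = 5.1670
Stratum 3 (≥ 60): n = 451; a·d/n = 30·194/451 = 12.9047; b·c/n = 105·122/451 = 28.4035
OR_MH = (3.7914 + 2.0598 + 12.9047) / (14.0961 + 5.1670 + 28.4035) = 18.7559 / 47.6667 = 0.39348

0.393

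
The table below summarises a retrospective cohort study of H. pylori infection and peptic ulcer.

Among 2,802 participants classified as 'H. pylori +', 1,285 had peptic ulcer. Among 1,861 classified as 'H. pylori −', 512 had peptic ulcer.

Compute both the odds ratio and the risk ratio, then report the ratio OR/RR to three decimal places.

From the description: a = 1285, b = 1517, c = 512, d = 1349.
OR = (1285·1349)/(1517·512) = 1733465/776704 = 2.23182
Risk in exposed = 1285/2802 = 0.45860; risk in unexposed = 512/1861 = 0.27512; RR = 1.66691
OR/RR = 2.23182 / 1.66691 = 1.33890
The outcome is not rare, so the OR lies further from 1 than the RR.

1.339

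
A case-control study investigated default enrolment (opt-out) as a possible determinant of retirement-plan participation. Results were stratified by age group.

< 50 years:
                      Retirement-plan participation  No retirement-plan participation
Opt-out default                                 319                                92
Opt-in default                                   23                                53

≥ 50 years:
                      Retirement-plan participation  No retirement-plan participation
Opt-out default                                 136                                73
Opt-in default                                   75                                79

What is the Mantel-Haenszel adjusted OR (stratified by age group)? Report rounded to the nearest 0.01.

3.31

OR_MH = Σ(aᵢdᵢ/nᵢ) / Σ(bᵢcᵢ/nᵢ), where nᵢ is the stratum total.
Stratum 1 (< 50 years): n = 487; a·d/n = 319·53/487 = 34.7166; b·c/n = 92·23/487 = 4.3450
Stratum 2 (≥ 50 years): n = 363; a·d/n = 136·79/363 = 29.5978; b·c/n = 73·75/363 = 15.0826
OR_MH = (34.7166 + 29.5978) / (4.3450 + 15.0826) = 64.3144 / 19.4276 = 3.31046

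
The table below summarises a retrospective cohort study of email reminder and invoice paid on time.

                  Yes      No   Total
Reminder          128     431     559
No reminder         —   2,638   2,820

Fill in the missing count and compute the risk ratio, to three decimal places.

The missing cell is in the unexposed row: 2820 − 2638 = 182.
So a = 128, b = 431, c = 182, d = 2638.
RR = [a/(a+b)] / [c/(c+d)] = (128/559) / (182/2820) = 0.22898/0.06454 = 3.54794

3.548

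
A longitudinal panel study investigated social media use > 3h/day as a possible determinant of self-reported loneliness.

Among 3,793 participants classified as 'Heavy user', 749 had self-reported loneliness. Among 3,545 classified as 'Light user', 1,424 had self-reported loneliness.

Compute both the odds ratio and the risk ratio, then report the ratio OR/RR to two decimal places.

From the description: a = 749, b = 3044, c = 1424, d = 2121.
OR = (749·2121)/(3044·1424) = 1588629/4334656 = 0.36649
Risk in exposed = 749/3793 = 0.19747; risk in unexposed = 1424/3545 = 0.40169; RR = 0.49159
OR/RR = 0.36649 / 0.49159 = 0.74553
The outcome is not rare, so the OR lies further from 1 than the RR.

0.75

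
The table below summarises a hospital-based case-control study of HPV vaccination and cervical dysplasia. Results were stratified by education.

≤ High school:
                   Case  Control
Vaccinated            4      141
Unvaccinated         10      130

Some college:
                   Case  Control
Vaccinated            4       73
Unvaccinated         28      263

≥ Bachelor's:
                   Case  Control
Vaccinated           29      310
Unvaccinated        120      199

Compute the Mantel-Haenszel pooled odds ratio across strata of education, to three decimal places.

OR_MH = Σ(aᵢdᵢ/nᵢ) / Σ(bᵢcᵢ/nᵢ), where nᵢ is the stratum total.
Stratum 1 (≤ High school): n = 285; a·d/n = 4·130/285 = 1.8246; b·c/n = 141·10/285 = 4.9474
Stratum 2 (Some college): n = 368; a·d/n = 4·263/368 = 2.8587; b·c/n = 73·28/368 = 5.5543
Stratum 3 (≥ Bachelor's): n = 658; a·d/n = 29·199/658 = 8.7705; b·c/n = 310·120/658 = 56.5350
OR_MH = (1.8246 + 2.8587 + 8.7705) / (4.9474 + 5.5543 + 56.5350) = 13.4538 / 67.0367 = 0.20069

0.201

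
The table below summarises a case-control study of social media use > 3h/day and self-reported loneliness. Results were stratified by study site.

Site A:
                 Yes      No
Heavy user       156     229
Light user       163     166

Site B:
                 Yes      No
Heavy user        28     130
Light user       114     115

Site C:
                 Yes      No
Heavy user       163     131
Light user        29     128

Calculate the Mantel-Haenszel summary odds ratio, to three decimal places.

0.918

OR_MH = Σ(aᵢdᵢ/nᵢ) / Σ(bᵢcᵢ/nᵢ), where nᵢ is the stratum total.
Stratum 1 (Site A): n = 714; a·d/n = 156·166/714 = 36.2689; b·c/n = 229·163/714 = 52.2787
Stratum 2 (Site B): n = 387; a·d/n = 28·115/387 = 8.3204; b·c/n = 130·114/387 = 38.2946
Stratum 3 (Site C): n = 451; a·d/n = 163·128/451 = 46.2616; b·c/n = 131·29/451 = 8.4235
OR_MH = (36.2689 + 8.3204 + 46.2616) / (52.2787 + 38.2946 + 8.4235) = 90.8510 / 98.9968 = 0.91772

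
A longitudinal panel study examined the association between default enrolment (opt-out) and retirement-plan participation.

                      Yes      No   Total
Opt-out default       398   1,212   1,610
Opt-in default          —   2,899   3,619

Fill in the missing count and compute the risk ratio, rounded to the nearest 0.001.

The missing cell is in the unexposed row: 3619 − 2899 = 720.
So a = 398, b = 1212, c = 720, d = 2899.
RR = [a/(a+b)] / [c/(c+d)] = (398/1610) / (720/3619) = 0.24720/0.19895 = 1.24255

1.243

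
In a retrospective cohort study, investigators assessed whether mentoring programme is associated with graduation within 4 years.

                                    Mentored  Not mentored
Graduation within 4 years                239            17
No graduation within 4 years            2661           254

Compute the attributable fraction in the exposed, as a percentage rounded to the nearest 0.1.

Reading the table with exposure as columns: a = 239 (Mentored, case), b = 2661 (Mentored, non-case), c = 17 (Not mentored, case), d = 254.
Risk in exposed = 239/2900 = 0.08241; risk in unexposed = 17/271 = 0.06273.
RR = 0.08241/0.06273 = 1.31377
AR% = (RR − 1)/RR × 100 = (1.31377 − 1)/1.31377 × 100 = 23.8833%

23.9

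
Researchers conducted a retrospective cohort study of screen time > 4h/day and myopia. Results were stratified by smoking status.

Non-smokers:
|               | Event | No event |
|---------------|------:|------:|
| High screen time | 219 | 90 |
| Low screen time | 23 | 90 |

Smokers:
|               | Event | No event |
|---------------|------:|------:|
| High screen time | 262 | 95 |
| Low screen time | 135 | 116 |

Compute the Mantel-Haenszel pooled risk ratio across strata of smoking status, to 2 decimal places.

RR_MH = Σ(aᵢ·n₀ᵢ/nᵢ) / Σ(cᵢ·n₁ᵢ/nᵢ), with n₁ᵢ = aᵢ+bᵢ (exposed), n₀ᵢ = cᵢ+dᵢ (unexposed), nᵢ = n₁ᵢ+n₀ᵢ.
Stratum 1 (Non-smokers): n₁ = 309, n₀ = 113, n = 422; a·n₀/n = 219·113/422 = 58.6422; c·n₁/n = 23·309/422 = 16.8412
Stratum 2 (Smokers): n₁ = 357, n₀ = 251, n = 608; a·n₀/n = 262·251/608 = 108.1612; c·n₁/n = 135·357/608 = 79.2681
RR_MH = (58.6422 + 108.1612) / (16.8412 + 79.2681) = 166.8034 / 96.1093 = 1.73556

1.74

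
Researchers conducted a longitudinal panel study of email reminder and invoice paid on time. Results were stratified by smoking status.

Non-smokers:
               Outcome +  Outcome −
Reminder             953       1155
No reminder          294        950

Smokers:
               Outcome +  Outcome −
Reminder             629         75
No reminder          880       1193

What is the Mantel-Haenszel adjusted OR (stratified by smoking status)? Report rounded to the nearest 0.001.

OR_MH = Σ(aᵢdᵢ/nᵢ) / Σ(bᵢcᵢ/nᵢ), where nᵢ is the stratum total.
Stratum 1 (Non-smokers): n = 3352; a·d/n = 953·950/3352 = 270.0925; b·c/n = 1155·294/3352 = 101.3037
Stratum 2 (Smokers): n = 2777; a·d/n = 629·1193/2777 = 270.2186; b·c/n = 75·880/2777 = 23.7667
OR_MH = (270.0925 + 270.2186) / (101.3037 + 23.7667) = 540.3111 / 125.0704 = 4.32006

4.320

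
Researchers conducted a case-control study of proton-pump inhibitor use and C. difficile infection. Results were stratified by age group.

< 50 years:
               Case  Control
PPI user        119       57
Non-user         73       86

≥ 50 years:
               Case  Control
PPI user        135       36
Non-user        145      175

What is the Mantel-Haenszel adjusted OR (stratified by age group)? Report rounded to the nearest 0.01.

OR_MH = Σ(aᵢdᵢ/nᵢ) / Σ(bᵢcᵢ/nᵢ), where nᵢ is the stratum total.
Stratum 1 (< 50 years): n = 335; a·d/n = 119·86/335 = 30.5493; b·c/n = 57·73/335 = 12.4209
Stratum 2 (≥ 50 years): n = 491; a·d/n = 135·175/491 = 48.1161; b·c/n = 36·145/491 = 10.6314
OR_MH = (30.5493 + 48.1161) / (12.4209 + 10.6314) = 78.6653 / 23.0523 = 3.41248

3.41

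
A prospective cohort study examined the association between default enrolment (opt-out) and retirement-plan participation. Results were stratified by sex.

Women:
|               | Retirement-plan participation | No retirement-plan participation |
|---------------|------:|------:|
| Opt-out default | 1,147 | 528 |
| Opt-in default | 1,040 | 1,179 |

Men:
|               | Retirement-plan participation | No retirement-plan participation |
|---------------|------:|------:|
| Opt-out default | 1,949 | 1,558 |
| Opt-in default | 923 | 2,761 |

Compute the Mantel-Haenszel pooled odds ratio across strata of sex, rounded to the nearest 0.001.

OR_MH = Σ(aᵢdᵢ/nᵢ) / Σ(bᵢcᵢ/nᵢ), where nᵢ is the stratum total.
Stratum 1 (Women): n = 3894; a·d/n = 1147·1179/3894 = 347.2812; b·c/n = 528·1040/3894 = 141.0169
Stratum 2 (Men): n = 7191; a·d/n = 1949·2761/7191 = 748.3228; b·c/n = 1558·923/7191 = 199.9769
OR_MH = (347.2812 + 748.3228) / (141.0169 + 199.9769) = 1095.6040 / 340.9939 = 3.21297

3.213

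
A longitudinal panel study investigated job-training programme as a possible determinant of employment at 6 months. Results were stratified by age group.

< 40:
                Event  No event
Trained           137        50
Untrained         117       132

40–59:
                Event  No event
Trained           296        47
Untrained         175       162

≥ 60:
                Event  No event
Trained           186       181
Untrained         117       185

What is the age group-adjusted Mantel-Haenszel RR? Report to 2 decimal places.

1.52

RR_MH = Σ(aᵢ·n₀ᵢ/nᵢ) / Σ(cᵢ·n₁ᵢ/nᵢ), with n₁ᵢ = aᵢ+bᵢ (exposed), n₀ᵢ = cᵢ+dᵢ (unexposed), nᵢ = n₁ᵢ+n₀ᵢ.
Stratum 1 (< 40): n₁ = 187, n₀ = 249, n = 436; a·n₀/n = 137·249/436 = 78.2408; c·n₁/n = 117·187/436 = 50.1812
Stratum 2 (40–59): n₁ = 343, n₀ = 337, n = 680; a·n₀/n = 296·337/680 = 146.6941; c·n₁/n = 175·343/680 = 88.2721
Stratum 3 (≥ 60): n₁ = 367, n₀ = 302, n = 669; a·n₀/n = 186·302/669 = 83.9641; c·n₁/n = 117·367/669 = 64.1839
RR_MH = (78.2408 + 146.6941 + 83.9641) / (50.1812 + 88.2721 + 64.1839) = 308.8991 / 202.6371 = 1.52440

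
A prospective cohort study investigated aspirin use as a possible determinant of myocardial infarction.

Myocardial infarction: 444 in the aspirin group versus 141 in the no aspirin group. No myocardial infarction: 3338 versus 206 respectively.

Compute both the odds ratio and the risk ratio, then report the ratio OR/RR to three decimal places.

0.673

From the description: a = 444, b = 3338, c = 141, d = 206.
OR = (444·206)/(3338·141) = 91464/470658 = 0.19433
Risk in exposed = 444/3782 = 0.11740; risk in unexposed = 141/347 = 0.40634; RR = 0.28892
OR/RR = 0.19433 / 0.28892 = 0.67262
The outcome is not rare, so the OR lies further from 1 than the RR.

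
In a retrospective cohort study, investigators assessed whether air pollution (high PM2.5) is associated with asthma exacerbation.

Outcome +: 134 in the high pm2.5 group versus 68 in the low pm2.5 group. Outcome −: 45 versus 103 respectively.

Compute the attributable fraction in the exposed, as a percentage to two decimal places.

46.88

From the description: a = 134, b = 45, c = 68, d = 103.
Risk in exposed = 134/179 = 0.74860; risk in unexposed = 68/171 = 0.39766.
RR = 0.74860/0.39766 = 1.88252
AR% = (RR − 1)/RR × 100 = (1.88252 − 1)/1.88252 × 100 = 46.8796%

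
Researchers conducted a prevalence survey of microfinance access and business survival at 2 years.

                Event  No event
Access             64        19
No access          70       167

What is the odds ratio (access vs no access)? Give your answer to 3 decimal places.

8.036

Cells: a = 64, b = 19, c = 70, d = 167.
OR = (a·d)/(b·c) = (64 × 167) / (19 × 70) = 10688 / 1330 = 8.03609
The odds of business survival at 2 years are about 8.04 times as high in the access group.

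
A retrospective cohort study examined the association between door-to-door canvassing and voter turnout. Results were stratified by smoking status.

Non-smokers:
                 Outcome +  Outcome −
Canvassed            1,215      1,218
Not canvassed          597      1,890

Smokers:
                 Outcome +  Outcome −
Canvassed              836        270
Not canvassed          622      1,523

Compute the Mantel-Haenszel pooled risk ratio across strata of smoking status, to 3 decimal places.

RR_MH = Σ(aᵢ·n₀ᵢ/nᵢ) / Σ(cᵢ·n₁ᵢ/nᵢ), with n₁ᵢ = aᵢ+bᵢ (exposed), n₀ᵢ = cᵢ+dᵢ (unexposed), nᵢ = n₁ᵢ+n₀ᵢ.
Stratum 1 (Non-smokers): n₁ = 2433, n₀ = 2487, n = 4920; a·n₀/n = 1215·2487/4920 = 614.1677; c·n₁/n = 597·2433/4920 = 295.2238
Stratum 2 (Smokers): n₁ = 1106, n₀ = 2145, n = 3251; a·n₀/n = 836·2145/3251 = 551.5903; c·n₁/n = 622·1106/3251 = 211.6063
RR_MH = (614.1677 + 551.5903) / (295.2238 + 211.6063) = 1165.7580 / 506.8301 = 2.30010

2.300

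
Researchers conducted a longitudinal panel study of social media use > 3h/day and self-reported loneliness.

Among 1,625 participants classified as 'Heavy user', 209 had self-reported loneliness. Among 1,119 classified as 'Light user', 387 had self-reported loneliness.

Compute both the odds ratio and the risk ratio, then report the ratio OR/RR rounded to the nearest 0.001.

0.751

From the description: a = 209, b = 1416, c = 387, d = 732.
OR = (209·732)/(1416·387) = 152988/547992 = 0.27918
Risk in exposed = 209/1625 = 0.12862; risk in unexposed = 387/1119 = 0.34584; RR = 0.37189
OR/RR = 0.27918 / 0.37189 = 0.75071
The outcome is not rare, so the OR lies further from 1 than the RR.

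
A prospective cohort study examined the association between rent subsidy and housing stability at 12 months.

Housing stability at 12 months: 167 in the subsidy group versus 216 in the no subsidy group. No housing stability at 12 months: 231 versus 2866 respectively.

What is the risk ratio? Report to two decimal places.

From the description: a = 167, b = 231, c = 216, d = 2866.
Risk in exposed = 167/398 = 0.41960; risk in unexposed = 216/3082 = 0.07008.
RR = 0.41960 / 0.07008 = 5.98704
The risk among the exposed is 5.99 times that among the unexposed.

5.99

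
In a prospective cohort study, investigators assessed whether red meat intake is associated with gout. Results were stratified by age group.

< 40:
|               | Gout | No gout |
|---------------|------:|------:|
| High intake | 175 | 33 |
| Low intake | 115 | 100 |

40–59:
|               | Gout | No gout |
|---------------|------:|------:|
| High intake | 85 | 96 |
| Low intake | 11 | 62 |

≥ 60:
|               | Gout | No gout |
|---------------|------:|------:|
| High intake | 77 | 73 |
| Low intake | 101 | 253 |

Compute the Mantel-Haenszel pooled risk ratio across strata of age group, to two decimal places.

1.77

RR_MH = Σ(aᵢ·n₀ᵢ/nᵢ) / Σ(cᵢ·n₁ᵢ/nᵢ), with n₁ᵢ = aᵢ+bᵢ (exposed), n₀ᵢ = cᵢ+dᵢ (unexposed), nᵢ = n₁ᵢ+n₀ᵢ.
Stratum 1 (< 40): n₁ = 208, n₀ = 215, n = 423; a·n₀/n = 175·215/423 = 88.9480; c·n₁/n = 115·208/423 = 56.5485
Stratum 2 (40–59): n₁ = 181, n₀ = 73, n = 254; a·n₀/n = 85·73/254 = 24.4291; c·n₁/n = 11·181/254 = 7.8386
Stratum 3 (≥ 60): n₁ = 150, n₀ = 354, n = 504; a·n₀/n = 77·354/504 = 54.0833; c·n₁/n = 101·150/504 = 30.0595
RR_MH = (88.9480 + 24.4291 + 54.0833) / (56.5485 + 7.8386 + 30.0595) = 167.4605 / 94.4466 = 1.77307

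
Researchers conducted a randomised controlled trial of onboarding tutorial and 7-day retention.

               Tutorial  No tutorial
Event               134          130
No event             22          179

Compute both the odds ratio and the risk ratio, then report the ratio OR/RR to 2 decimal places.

Reading the table with exposure as columns: a = 134 (Tutorial, case), b = 22 (Tutorial, non-case), c = 130 (No tutorial, case), d = 179.
OR = (134·179)/(22·130) = 23986/2860 = 8.38671
Risk in exposed = 134/156 = 0.85897; risk in unexposed = 130/309 = 0.42071; RR = 2.04172
OR/RR = 8.38671 / 2.04172 = 4.10768
The outcome is not rare, so the OR lies further from 1 than the RR.

4.11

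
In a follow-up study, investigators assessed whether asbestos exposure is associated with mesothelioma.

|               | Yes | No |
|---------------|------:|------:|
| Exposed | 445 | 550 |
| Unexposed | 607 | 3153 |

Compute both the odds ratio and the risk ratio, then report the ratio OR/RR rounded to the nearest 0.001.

1.517

Cells: a = 445, b = 550, c = 607, d = 3153.
OR = (445·3153)/(550·607) = 1403085/333850 = 4.20274
Risk in exposed = 445/995 = 0.44724; risk in unexposed = 607/3760 = 0.16144; RR = 2.77036
OR/RR = 4.20274 / 2.77036 = 1.51704
The outcome is not rare, so the OR lies further from 1 than the RR.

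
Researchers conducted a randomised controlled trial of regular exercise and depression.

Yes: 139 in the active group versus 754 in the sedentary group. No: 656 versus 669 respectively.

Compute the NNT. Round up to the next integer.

Risk in treated group = 139/795 = 0.17484; risk in control = 754/1423 = 0.52987.
Absolute risk reduction = 0.52987 − 0.17484 = 0.35502
NNT = 1 / ARR = 1 / 0.35502 = 2.817 → round up → 3

3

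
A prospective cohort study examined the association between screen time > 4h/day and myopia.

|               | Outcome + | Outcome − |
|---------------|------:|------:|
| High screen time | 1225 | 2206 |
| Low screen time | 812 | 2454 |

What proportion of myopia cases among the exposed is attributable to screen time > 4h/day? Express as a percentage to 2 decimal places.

30.37

Cells: a = 1225, b = 2206, c = 812, d = 2454.
Risk in exposed = 1225/3431 = 0.35704; risk in unexposed = 812/3266 = 0.24862.
RR = 0.35704/0.24862 = 1.43607
AR% = (RR − 1)/RR × 100 = (1.43607 − 1)/1.43607 × 100 = 30.3655%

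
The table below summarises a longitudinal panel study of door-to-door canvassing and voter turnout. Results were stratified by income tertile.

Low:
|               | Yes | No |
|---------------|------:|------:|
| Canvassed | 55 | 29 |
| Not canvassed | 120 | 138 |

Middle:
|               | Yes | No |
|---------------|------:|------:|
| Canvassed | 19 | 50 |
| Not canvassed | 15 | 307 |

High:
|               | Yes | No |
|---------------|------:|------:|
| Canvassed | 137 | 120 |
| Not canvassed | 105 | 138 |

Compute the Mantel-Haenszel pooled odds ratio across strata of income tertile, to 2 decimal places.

2.01

OR_MH = Σ(aᵢdᵢ/nᵢ) / Σ(bᵢcᵢ/nᵢ), where nᵢ is the stratum total.
Stratum 1 (Low): n = 342; a·d/n = 55·138/342 = 22.1930; b·c/n = 29·120/342 = 10.1754
Stratum 2 (Middle): n = 391; a·d/n = 19·307/391 = 14.9182; b·c/n = 50·15/391 = 1.9182
Stratum 3 (High): n = 500; a·d/n = 137·138/500 = 37.8120; b·c/n = 120·105/500 = 25.2000
OR_MH = (22.1930 + 14.9182 + 37.8120) / (10.1754 + 1.9182 + 25.2000) = 74.9231 / 37.2936 = 2.00901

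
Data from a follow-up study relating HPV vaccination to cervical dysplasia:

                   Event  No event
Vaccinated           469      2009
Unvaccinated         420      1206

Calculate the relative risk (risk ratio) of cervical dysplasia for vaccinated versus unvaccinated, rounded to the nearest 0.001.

0.733

Cells: a = 469, b = 2009, c = 420, d = 1206.
Risk in exposed = 469/2478 = 0.18927; risk in unexposed = 420/1626 = 0.25830.
RR = 0.18927 / 0.25830 = 0.73273
The risk is 27% lower among the exposed than among the unexposed.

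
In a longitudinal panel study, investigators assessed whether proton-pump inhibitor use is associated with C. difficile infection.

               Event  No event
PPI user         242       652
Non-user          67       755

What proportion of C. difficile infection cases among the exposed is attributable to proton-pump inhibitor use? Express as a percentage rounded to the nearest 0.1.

69.9

Cells: a = 242, b = 652, c = 67, d = 755.
Risk in exposed = 242/894 = 0.27069; risk in unexposed = 67/822 = 0.08151.
RR = 0.27069/0.08151 = 3.32105
AR% = (RR − 1)/RR × 100 = (3.32105 − 1)/3.32105 × 100 = 69.8890%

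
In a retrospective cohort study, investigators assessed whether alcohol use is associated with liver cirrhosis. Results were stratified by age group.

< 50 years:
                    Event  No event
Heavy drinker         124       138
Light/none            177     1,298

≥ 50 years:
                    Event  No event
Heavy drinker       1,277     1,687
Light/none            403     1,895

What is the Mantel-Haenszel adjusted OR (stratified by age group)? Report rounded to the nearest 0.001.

3.857

OR_MH = Σ(aᵢdᵢ/nᵢ) / Σ(bᵢcᵢ/nᵢ), where nᵢ is the stratum total.
Stratum 1 (< 50 years): n = 1737; a·d/n = 124·1298/1737 = 92.6609; b·c/n = 138·177/1737 = 14.0622
Stratum 2 (≥ 50 years): n = 5262; a·d/n = 1277·1895/5262 = 459.8850; b·c/n = 1687·403/5262 = 129.2020
OR_MH = (92.6609 + 459.8850) / (14.0622 + 129.2020) = 552.5459 / 143.2642 = 3.85683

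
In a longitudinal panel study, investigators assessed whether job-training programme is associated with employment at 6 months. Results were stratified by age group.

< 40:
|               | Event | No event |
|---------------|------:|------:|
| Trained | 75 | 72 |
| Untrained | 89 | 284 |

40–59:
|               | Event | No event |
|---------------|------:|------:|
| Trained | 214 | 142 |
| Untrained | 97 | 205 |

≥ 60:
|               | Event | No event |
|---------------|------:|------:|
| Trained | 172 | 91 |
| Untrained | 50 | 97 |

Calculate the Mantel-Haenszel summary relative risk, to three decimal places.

RR_MH = Σ(aᵢ·n₀ᵢ/nᵢ) / Σ(cᵢ·n₁ᵢ/nᵢ), with n₁ᵢ = aᵢ+bᵢ (exposed), n₀ᵢ = cᵢ+dᵢ (unexposed), nᵢ = n₁ᵢ+n₀ᵢ.
Stratum 1 (< 40): n₁ = 147, n₀ = 373, n = 520; a·n₀/n = 75·373/520 = 53.7981; c·n₁/n = 89·147/520 = 25.1596
Stratum 2 (40–59): n₁ = 356, n₀ = 302, n = 658; a·n₀/n = 214·302/658 = 98.2188; c·n₁/n = 97·356/658 = 52.4802
Stratum 3 (≥ 60): n₁ = 263, n₀ = 147, n = 410; a·n₀/n = 172·147/410 = 61.6683; c·n₁/n = 50·263/410 = 32.0732
RR_MH = (53.7981 + 98.2188 + 61.6683) / (25.1596 + 52.4802 + 32.0732) = 213.6852 / 109.7130 = 1.94767

1.948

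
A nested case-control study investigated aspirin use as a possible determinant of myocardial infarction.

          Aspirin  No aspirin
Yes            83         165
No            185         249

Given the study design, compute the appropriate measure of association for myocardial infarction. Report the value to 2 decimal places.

Reading the table with exposure as columns: a = 83 (Aspirin, case), b = 185 (Aspirin, non-case), c = 165 (No aspirin, case), d = 249.
This is a nested case-control study: participants were sampled on outcome status, so risks in the source population cannot be estimated directly — relative risk is not valid here. The odds ratio is the appropriate measure.
OR = (a·d)/(b·c) = (83 × 249) / (185 × 165) = 20667 / 30525 = 0.67705

0.68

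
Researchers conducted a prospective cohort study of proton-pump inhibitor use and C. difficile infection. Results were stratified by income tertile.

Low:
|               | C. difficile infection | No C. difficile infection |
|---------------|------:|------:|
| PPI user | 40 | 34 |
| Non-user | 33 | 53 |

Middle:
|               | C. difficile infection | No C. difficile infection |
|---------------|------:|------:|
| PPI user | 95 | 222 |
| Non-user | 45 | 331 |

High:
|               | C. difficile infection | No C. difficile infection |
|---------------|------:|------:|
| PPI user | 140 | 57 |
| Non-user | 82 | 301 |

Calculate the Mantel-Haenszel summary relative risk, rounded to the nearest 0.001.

2.598

RR_MH = Σ(aᵢ·n₀ᵢ/nᵢ) / Σ(cᵢ·n₁ᵢ/nᵢ), with n₁ᵢ = aᵢ+bᵢ (exposed), n₀ᵢ = cᵢ+dᵢ (unexposed), nᵢ = n₁ᵢ+n₀ᵢ.
Stratum 1 (Low): n₁ = 74, n₀ = 86, n = 160; a·n₀/n = 40·86/160 = 21.5000; c·n₁/n = 33·74/160 = 15.2625
Stratum 2 (Middle): n₁ = 317, n₀ = 376, n = 693; a·n₀/n = 95·376/693 = 51.5440; c·n₁/n = 45·317/693 = 20.5844
Stratum 3 (High): n₁ = 197, n₀ = 383, n = 580; a·n₀/n = 140·383/580 = 92.4483; c·n₁/n = 82·197/580 = 27.8517
RR_MH = (21.5000 + 51.5440 + 92.4483) / (15.2625 + 20.5844 + 27.8517) = 165.4923 / 63.6986 = 2.59805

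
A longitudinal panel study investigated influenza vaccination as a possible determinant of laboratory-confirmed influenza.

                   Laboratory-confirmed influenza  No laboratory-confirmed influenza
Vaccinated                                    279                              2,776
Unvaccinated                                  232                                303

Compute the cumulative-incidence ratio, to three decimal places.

0.211

Cells: a = 279, b = 2776, c = 232, d = 303.
Risk in exposed = 279/3055 = 0.09133; risk in unexposed = 232/535 = 0.43364.
RR = 0.09133 / 0.43364 = 0.21060
The risk is 79% lower among the exposed than among the unexposed.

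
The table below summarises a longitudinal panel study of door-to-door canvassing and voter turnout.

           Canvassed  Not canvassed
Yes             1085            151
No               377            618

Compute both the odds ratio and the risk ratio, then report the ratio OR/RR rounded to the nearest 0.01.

Reading the table with exposure as columns: a = 1085 (Canvassed, case), b = 377 (Canvassed, non-case), c = 151 (Not canvassed, case), d = 618.
OR = (1085·618)/(377·151) = 670530/56927 = 11.77877
Risk in exposed = 1085/1462 = 0.74213; risk in unexposed = 151/769 = 0.19636; RR = 3.77948
OR/RR = 11.77877 / 3.77948 = 3.11651
The outcome is not rare, so the OR lies further from 1 than the RR.

3.12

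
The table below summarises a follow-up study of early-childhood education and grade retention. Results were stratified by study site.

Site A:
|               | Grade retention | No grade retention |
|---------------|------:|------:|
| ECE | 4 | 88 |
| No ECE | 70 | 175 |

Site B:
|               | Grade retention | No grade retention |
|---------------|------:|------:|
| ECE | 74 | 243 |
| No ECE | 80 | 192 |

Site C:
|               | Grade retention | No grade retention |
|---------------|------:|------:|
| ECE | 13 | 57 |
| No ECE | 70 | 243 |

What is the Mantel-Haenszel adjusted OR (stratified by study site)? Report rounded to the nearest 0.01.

0.56

OR_MH = Σ(aᵢdᵢ/nᵢ) / Σ(bᵢcᵢ/nᵢ), where nᵢ is the stratum total.
Stratum 1 (Site A): n = 337; a·d/n = 4·175/337 = 2.0772; b·c/n = 88·70/337 = 18.2789
Stratum 2 (Site B): n = 589; a·d/n = 74·192/589 = 24.1222; b·c/n = 243·80/589 = 33.0051
Stratum 3 (Site C): n = 383; a·d/n = 13·243/383 = 8.2480; b·c/n = 57·70/383 = 10.4178
OR_MH = (2.0772 + 24.1222 + 8.2480) / (18.2789 + 33.0051 + 10.4178) = 34.4474 / 61.7018 = 0.55829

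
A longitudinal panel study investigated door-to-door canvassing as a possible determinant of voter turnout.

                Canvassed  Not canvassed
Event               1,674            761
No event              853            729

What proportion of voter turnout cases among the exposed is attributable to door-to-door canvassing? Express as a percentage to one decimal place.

22.9

Reading the table with exposure as columns: a = 1674 (Canvassed, case), b = 853 (Canvassed, non-case), c = 761 (Not canvassed, case), d = 729.
Risk in exposed = 1674/2527 = 0.66245; risk in unexposed = 761/1490 = 0.51074.
RR = 0.66245/0.51074 = 1.29704
AR% = (RR − 1)/RR × 100 = (1.29704 − 1)/1.29704 × 100 = 22.9011%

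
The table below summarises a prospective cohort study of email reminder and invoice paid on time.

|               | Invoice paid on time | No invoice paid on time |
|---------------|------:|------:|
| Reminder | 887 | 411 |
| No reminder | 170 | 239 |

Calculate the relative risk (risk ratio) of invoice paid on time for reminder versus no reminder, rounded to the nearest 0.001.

1.644

Cells: a = 887, b = 411, c = 170, d = 239.
Risk in exposed = 887/1298 = 0.68336; risk in unexposed = 170/409 = 0.41565.
RR = 0.68336 / 0.41565 = 1.64408
The risk among the exposed is 1.64 times that among the unexposed.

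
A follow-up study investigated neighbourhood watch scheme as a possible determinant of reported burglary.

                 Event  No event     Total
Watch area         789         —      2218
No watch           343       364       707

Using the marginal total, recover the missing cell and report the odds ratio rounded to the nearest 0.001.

The missing cell is in the exposed row: 2218 − 789 = 1429.
So a = 789, b = 1429, c = 343, d = 364.
OR = (a·d)/(b·c) = (789 × 364) / (1429 × 343) = 287196 / 490147 = 0.58594

0.586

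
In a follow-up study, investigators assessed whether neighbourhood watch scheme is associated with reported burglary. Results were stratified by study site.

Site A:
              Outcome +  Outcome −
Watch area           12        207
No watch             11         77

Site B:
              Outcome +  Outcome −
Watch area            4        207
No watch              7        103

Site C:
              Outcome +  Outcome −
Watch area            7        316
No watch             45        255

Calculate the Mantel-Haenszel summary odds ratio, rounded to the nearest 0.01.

0.21

OR_MH = Σ(aᵢdᵢ/nᵢ) / Σ(bᵢcᵢ/nᵢ), where nᵢ is the stratum total.
Stratum 1 (Site A): n = 307; a·d/n = 12·77/307 = 3.0098; b·c/n = 207·11/307 = 7.4169
Stratum 2 (Site B): n = 321; a·d/n = 4·103/321 = 1.2835; b·c/n = 207·7/321 = 4.5140
Stratum 3 (Site C): n = 623; a·d/n = 7·255/623 = 2.8652; b·c/n = 316·45/623 = 22.8250
OR_MH = (3.0098 + 1.2835 + 2.8652) / (7.4169 + 4.5140 + 22.8250) = 7.1584 / 34.7560 = 0.20596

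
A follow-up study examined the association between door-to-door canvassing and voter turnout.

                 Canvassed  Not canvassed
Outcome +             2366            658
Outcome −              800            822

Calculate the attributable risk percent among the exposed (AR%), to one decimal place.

40.5

Reading the table with exposure as columns: a = 2366 (Canvassed, case), b = 800 (Canvassed, non-case), c = 658 (Not canvassed, case), d = 822.
Risk in exposed = 2366/3166 = 0.74732; risk in unexposed = 658/1480 = 0.44459.
RR = 0.74732/0.44459 = 1.68089
AR% = (RR − 1)/RR × 100 = (1.68089 − 1)/1.68089 × 100 = 40.5078%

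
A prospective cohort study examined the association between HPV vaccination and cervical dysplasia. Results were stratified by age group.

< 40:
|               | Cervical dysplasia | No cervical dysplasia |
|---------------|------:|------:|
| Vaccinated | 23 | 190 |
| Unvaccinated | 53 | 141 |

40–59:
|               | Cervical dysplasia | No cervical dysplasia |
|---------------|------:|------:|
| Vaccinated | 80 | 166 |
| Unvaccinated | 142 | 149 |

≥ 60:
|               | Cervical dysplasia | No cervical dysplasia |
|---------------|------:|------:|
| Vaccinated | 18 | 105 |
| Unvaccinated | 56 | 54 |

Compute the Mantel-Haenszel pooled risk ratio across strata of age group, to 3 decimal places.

RR_MH = Σ(aᵢ·n₀ᵢ/nᵢ) / Σ(cᵢ·n₁ᵢ/nᵢ), with n₁ᵢ = aᵢ+bᵢ (exposed), n₀ᵢ = cᵢ+dᵢ (unexposed), nᵢ = n₁ᵢ+n₀ᵢ.
Stratum 1 (< 40): n₁ = 213, n₀ = 194, n = 407; a·n₀/n = 23·194/407 = 10.9631; c·n₁/n = 53·213/407 = 27.7371
Stratum 2 (40–59): n₁ = 246, n₀ = 291, n = 537; a·n₀/n = 80·291/537 = 43.3520; c·n₁/n = 142·246/537 = 65.0503
Stratum 3 (≥ 60): n₁ = 123, n₀ = 110, n = 233; a·n₀/n = 18·110/233 = 8.4979; c·n₁/n = 56·123/233 = 29.5622
RR_MH = (10.9631 + 43.3520 + 8.4979) / (27.7371 + 65.0503 + 29.5622) = 62.8130 / 122.3496 = 0.51339

0.513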